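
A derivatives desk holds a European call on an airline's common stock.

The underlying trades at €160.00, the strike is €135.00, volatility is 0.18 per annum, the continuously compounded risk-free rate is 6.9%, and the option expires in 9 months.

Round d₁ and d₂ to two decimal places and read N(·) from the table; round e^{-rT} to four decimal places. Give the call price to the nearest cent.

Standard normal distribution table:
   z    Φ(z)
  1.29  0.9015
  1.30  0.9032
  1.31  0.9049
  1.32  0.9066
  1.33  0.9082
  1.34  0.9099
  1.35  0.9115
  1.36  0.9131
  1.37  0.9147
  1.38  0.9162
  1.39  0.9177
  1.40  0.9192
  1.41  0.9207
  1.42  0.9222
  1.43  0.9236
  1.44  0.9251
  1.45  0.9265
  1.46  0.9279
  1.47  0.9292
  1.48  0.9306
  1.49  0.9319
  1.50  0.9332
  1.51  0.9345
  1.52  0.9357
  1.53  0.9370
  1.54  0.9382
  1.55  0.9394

€32.67

σ√T = 0.18 × 0.8660 = 0.1559
d₁ = [ln(160/135) + (0.069 + ½·0.18²)·0.75] / (σ√T) = (0.1699 + 0.0639) / 0.1559 = 1.4998 which rounds to 1.50
d₂ = 1.4998 − 0.1559 = 1.3439 which rounds to 1.34
e^(−rT) = e^(−0.069·0.75) = 0.9496
C = 160·N(1.50) − 135·0.9496·N(1.34) = 160·0.9332 − 135·0.9496·0.9099 = 149.3120 − 116.6455 = 32.6665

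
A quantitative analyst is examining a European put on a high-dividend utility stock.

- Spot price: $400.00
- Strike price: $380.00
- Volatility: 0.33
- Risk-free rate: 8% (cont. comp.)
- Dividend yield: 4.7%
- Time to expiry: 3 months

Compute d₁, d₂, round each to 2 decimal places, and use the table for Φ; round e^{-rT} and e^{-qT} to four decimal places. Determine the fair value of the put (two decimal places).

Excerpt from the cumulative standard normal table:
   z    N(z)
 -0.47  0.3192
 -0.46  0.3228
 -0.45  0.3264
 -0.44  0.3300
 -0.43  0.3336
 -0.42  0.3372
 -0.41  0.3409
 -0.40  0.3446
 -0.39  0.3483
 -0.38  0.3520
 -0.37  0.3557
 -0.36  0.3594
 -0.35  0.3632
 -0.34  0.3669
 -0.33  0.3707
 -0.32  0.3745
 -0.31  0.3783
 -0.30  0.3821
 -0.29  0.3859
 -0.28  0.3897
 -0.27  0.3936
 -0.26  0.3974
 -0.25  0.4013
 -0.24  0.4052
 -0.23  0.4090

$14.70

T = 0.25;  σ√T = 0.1650
d₁ = [ln(400/380) + (0.08 − 0.047 + 0.33²/2)·0.25] / 0.1650 = [0.0513 + 0.0219] / 0.1650 = 0.4434 ≈ 0.44
d₂ = d₁ − σ√T = 0.4434 − 0.1650 = 0.2784 ≈ 0.28
e^(−qT) = e^(−0.047·0.25) = 0.9883;  e^(−rT) = e^(−0.08·0.25) = 0.9802
P = 380·0.9802·N(-0.28) − 400·0.9883·N(-0.44) = 380·0.9802·0.3897 − 400·0.9883·0.3300 = 145.1539 − 130.4556 = 14.6983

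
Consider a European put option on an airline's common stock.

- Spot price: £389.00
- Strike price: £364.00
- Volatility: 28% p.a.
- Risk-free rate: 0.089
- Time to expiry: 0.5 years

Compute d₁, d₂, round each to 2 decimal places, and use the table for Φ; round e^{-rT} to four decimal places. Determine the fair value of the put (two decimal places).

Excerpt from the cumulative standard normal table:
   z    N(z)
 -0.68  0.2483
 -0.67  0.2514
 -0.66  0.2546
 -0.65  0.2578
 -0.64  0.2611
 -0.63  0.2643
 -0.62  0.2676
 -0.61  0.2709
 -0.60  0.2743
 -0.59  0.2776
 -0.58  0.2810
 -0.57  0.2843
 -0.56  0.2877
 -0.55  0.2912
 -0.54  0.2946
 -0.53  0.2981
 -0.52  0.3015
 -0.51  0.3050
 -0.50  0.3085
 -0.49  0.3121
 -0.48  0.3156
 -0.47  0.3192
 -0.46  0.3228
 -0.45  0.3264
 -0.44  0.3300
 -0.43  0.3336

σ√T = 0.28·√0.5 = 0.1980
d₁ = [ln(389/364) + (0.089 + 0.28²/2)·0.5] / 0.1980 = [0.0664 + 0.0641] / 0.1980 = 0.6593 which rounds to 0.66
d₂ = d₁ − σ√T = 0.6593 − 0.1980 = 0.4613 which rounds to 0.46
exp(−rT) = exp(−0.089·0.5) = 0.9565
N(−d₂) = N(-0.46) = 0.3228;  N(−d₁) = N(-0.66) = 0.2546
P = 364·0.9565·0.3228 − 389·0.2546 = 112.3880 − 99.0394 = 13.3486

£13.35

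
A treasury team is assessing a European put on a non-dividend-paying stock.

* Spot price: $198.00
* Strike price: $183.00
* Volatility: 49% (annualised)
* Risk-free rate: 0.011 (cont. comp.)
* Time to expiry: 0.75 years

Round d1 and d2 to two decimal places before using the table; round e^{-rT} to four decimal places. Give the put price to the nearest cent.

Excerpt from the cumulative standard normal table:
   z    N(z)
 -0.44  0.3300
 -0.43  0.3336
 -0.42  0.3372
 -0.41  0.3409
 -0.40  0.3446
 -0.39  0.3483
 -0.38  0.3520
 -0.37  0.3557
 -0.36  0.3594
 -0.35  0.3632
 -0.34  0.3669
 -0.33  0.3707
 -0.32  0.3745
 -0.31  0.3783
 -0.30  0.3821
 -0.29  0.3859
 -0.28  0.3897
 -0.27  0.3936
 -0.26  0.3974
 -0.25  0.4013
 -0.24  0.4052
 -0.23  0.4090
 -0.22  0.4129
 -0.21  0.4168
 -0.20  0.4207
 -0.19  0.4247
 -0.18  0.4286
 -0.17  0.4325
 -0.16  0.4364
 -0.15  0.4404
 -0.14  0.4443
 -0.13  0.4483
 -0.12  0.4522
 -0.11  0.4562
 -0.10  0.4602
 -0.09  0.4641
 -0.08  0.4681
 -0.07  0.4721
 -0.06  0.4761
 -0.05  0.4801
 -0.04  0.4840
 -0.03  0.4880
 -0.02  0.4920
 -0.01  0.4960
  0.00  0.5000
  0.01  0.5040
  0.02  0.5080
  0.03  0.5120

$24.71

σ√T = 0.49·√0.75 = 0.4244
d₁ = [ln(198/183) + (0.011 + 0.49²/2)·0.75] / 0.4244 = [0.0788 + 0.0983] / 0.4244 = 0.4173 ⇒ 0.42
d₂ = d₁ − σ√T = 0.4173 − 0.4244 = -0.0071 ⇒ -0.01
exp(−rT) = exp(−0.011·0.75) = 0.9918
N(−d₂) = N(0.01) = 0.5040;  N(−d₁) = N(-0.42) = 0.3372
P = 183·0.9918·0.5040 − 198·0.3372 = 91.4757 − 66.7656 = 24.7101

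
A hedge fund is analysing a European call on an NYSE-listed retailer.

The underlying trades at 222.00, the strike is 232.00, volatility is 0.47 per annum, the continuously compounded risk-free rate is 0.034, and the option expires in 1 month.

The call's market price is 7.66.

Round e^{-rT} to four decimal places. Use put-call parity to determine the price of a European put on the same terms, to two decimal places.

17.01

exp(−rT) = exp(−0.034·0.08333) = 0.9972
Put-call parity: C − P = S − K·e^(−rT) = 222 − 232·0.9972 = 222 − 231.3504 = -9.3504
P = C − (C − P) = 7.66 − (-9.3504) = 17.0104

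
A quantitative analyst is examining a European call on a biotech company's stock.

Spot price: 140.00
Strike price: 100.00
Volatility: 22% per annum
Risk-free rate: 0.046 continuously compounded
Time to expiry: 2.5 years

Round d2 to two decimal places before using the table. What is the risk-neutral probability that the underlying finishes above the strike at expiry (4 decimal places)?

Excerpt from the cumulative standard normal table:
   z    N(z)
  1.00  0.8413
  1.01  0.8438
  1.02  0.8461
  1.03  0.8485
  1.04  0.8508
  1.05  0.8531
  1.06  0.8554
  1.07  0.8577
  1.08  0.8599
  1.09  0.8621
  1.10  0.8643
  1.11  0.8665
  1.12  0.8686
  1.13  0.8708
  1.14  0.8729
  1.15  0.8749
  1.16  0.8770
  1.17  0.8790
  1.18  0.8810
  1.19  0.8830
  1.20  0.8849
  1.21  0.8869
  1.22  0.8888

σ√T = 0.22·√2.5 = 0.3479
d₁ = [ln(140/100) + (0.046 + 0.22²/2)·2.5] / 0.3479 = [0.3365 + 0.1755] / 0.3479 = 1.4718 which rounds to 1.47
d₂ = d₁ − σ√T = 1.4718 − 0.3479 = 1.1240 which rounds to 1.12
Risk-neutral Pr[S_T > K] = N(d₂) = N(1.12) = 0.8686

0.8686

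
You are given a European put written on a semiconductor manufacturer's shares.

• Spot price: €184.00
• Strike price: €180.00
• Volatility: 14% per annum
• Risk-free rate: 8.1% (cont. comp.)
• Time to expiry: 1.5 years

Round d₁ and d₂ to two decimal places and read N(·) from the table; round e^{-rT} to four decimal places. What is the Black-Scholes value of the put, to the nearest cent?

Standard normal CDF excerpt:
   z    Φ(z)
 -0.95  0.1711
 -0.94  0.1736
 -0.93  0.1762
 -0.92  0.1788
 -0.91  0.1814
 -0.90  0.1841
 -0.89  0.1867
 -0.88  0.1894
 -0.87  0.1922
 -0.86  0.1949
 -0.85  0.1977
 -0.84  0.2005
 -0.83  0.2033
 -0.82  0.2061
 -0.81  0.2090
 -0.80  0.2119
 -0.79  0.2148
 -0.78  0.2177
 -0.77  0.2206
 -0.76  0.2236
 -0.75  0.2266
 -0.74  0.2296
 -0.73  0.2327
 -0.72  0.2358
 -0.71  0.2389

€3.22

T = 1.5;  σ√T = 0.1715
d₁ = [ln(184/180) + (0.081 + 0.14²/2)·1.5] / 0.1715 = [0.0220 + 0.1362] / 0.1715 = 0.9225 which rounds to 0.92
d₂ = d₁ − σ√T = 0.9225 − 0.1715 = 0.7511 which rounds to 0.75
exp(−rT) = exp(−0.081·1.5) = 0.8856
P = 180·0.8856·N(-0.75) − 184·N(-0.92) = 180·0.8856·0.2266 − 184·0.1788 = 36.1219 − 32.8992 = 3.2227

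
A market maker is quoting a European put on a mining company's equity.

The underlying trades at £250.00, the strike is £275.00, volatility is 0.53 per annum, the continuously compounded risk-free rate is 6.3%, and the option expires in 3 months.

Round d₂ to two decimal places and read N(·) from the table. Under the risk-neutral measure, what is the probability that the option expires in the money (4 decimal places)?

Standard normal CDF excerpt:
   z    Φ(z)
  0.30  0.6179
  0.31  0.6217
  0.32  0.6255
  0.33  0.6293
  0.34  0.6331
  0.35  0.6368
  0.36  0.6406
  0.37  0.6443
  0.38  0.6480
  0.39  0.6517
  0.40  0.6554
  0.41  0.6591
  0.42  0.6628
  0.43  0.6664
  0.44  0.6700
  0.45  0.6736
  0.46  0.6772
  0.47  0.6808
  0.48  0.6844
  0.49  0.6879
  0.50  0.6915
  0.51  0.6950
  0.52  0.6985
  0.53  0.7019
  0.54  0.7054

0.6664

σ√T = 0.53·√0.25 = 0.2650
d₁ = [ln(250/275) + (0.063 + 0.53²/2)·0.25] / 0.2650 = [-0.0953 + 0.0509] / 0.2650 = -0.1677 → -0.17
d₂ = d₁ − σ√T = -0.1677 − 0.2650 = -0.4327 → -0.43
Risk-neutral Pr[S_T < K] = N(−d₂) = N(0.43) = 0.6664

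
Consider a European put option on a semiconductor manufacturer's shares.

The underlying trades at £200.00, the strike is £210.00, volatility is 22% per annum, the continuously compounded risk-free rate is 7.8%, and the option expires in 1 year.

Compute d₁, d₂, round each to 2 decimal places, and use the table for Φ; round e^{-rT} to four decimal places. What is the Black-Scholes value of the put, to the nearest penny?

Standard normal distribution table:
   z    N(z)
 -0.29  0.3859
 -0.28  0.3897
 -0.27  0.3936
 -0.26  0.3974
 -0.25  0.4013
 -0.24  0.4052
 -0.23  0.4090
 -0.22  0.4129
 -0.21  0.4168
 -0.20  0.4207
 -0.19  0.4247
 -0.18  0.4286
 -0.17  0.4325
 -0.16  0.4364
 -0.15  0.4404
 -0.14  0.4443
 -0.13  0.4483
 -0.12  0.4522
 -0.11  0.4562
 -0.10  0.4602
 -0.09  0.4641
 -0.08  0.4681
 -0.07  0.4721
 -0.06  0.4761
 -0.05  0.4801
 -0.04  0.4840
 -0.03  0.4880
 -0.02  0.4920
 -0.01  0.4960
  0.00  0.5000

£14.53

T = 1;  σ√T = 0.2200
d₁ = [ln(200/210) + (0.078 + ½·0.22²)·1] / (σ√T) = (-0.0488 + 0.1022) / 0.2200 = 0.2428 ≈ 0.24
d₂ = 0.2428 − 0.2200 = 0.0228 ≈ 0.02
e^(−rT) = e^(−0.078·1) = 0.9250
N(−d₂) = N(-0.02) = 0.4920;  N(−d₁) = N(-0.24) = 0.4052
P = 210·0.9250·0.4920 − 200·0.4052 = 95.5710 − 81.0400 = 14.5310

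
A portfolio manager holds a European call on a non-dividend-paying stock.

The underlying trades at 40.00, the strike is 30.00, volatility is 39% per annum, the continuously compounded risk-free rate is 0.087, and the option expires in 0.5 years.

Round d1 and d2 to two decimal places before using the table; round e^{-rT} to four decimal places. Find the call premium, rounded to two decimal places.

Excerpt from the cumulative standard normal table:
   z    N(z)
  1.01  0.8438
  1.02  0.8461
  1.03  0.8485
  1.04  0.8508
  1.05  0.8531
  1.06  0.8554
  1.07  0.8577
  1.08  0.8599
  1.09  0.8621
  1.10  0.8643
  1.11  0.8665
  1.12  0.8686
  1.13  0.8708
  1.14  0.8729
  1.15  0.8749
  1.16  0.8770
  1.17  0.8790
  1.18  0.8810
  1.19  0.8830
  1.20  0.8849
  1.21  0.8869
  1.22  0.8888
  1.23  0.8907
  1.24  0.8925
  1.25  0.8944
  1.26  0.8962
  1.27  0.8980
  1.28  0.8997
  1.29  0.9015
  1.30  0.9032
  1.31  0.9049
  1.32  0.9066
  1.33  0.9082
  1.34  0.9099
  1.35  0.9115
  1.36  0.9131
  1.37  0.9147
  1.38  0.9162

T = 0.5;  σ√T = 0.2758
ln(S/K) + (r + σ²/2)T = ln(40/30) + (0.087 + 0.39²/2)·0.5 = 0.2877 + 0.0815 = 0.3692
d₁ = 0.3692 / 0.2758 = 1.3388 which rounds to 1.34
d₂ = d₁ − σ√T = 1.3388 − 0.2758 = 1.0630 which rounds to 1.06
exp(−rT) = exp(−0.087·0.5) = 0.9574
C = 40·N(1.34) − 30·0.9574·N(1.06) = 40·0.9099 − 30·0.9574·0.8554 = 36.3960 − 24.5688 = 11.8272

11.83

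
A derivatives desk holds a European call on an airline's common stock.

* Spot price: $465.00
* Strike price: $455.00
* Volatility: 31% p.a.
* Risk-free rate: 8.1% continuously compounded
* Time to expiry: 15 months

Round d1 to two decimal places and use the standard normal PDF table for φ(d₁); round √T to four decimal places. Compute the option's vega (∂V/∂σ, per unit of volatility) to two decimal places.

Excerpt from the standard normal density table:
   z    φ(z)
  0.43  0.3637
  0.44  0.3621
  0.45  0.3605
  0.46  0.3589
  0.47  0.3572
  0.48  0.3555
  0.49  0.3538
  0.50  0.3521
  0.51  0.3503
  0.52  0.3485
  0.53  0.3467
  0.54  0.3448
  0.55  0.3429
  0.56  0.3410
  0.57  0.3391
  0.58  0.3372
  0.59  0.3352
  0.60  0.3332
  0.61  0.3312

σ√T = 0.31 × 1.1180 = 0.3466
ln(S/K) + (r + σ²/2)T = ln(465/455) + (0.081 + 0.31²/2)·1.25 = 0.0217 + 0.1613 = 0.1831
d₁ = 0.1831 / 0.3466 = 0.5282 ⇒ 0.53
√T = √1.25 = 1.1180
φ(d₁) = φ(0.53) = 0.3467
vega = S·φ(d₁)·√T = 465·0.3467·1.1180 = 180.2389

180.24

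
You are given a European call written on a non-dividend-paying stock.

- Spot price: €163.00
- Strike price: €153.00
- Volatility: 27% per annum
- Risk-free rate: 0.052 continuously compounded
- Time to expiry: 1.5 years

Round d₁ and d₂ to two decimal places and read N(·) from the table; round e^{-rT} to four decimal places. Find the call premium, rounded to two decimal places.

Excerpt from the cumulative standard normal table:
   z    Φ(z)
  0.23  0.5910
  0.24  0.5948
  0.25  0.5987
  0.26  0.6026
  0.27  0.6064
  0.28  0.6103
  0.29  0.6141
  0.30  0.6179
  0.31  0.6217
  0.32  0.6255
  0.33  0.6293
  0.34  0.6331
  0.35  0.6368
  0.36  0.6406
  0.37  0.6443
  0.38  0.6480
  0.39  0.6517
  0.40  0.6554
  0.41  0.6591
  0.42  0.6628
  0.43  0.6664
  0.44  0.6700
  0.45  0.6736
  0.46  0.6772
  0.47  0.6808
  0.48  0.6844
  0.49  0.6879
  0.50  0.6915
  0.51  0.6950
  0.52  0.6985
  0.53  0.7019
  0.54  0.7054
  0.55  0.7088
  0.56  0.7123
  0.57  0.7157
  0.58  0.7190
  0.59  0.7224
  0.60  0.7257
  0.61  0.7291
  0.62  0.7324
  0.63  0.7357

€32.47

T = 1.5;  σ√T = 0.3307
ln(S/K) + (r + σ²/2)T = ln(163/153) + (0.052 + 0.27²/2)·1.5 = 0.0633 + 0.1327 = 0.1960
d₁ = 0.1960 / 0.3307 = 0.5927 → 0.59
d₂ = d₁ − σ√T = 0.5927 − 0.3307 = 0.2620 → 0.26
exp(−rT) = exp(−0.052·1.5) = 0.9250
C = 163·N(0.59) − 153·0.9250·N(0.26) = 163·0.7224 − 153·0.9250·0.6026 = 117.7512 − 85.2830 = 32.4682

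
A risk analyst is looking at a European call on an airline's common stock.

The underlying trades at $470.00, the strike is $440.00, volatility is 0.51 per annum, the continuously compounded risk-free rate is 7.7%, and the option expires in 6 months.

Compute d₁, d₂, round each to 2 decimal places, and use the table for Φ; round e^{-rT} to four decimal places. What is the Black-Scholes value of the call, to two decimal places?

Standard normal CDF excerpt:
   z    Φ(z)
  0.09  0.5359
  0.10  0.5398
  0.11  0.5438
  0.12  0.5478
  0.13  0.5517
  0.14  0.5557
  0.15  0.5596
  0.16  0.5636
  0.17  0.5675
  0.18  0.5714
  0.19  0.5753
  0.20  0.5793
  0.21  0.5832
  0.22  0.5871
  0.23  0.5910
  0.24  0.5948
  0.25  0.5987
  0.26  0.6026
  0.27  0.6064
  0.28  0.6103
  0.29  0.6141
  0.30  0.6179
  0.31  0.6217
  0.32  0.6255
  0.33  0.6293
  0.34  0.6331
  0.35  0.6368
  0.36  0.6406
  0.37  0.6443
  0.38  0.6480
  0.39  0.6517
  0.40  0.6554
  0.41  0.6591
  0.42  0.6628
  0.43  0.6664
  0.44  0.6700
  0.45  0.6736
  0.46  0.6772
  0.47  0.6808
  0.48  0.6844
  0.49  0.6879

σ√T = 0.51·√0.5 = 0.3606
d₁ = [ln(470/440) + (0.077 + ½·0.51²)·0.5] / (σ√T) = (0.0660 + 0.1035) / 0.3606 = 0.4700 → 0.47
d₂ = 0.4700 − 0.3606 = 0.1093 → 0.11
e^(−rT) = e^(−0.077·0.5) = 0.9622
N(d₁) = N(0.47) = 0.6808;  N(d₂) = N(0.11) = 0.5438
C = 470·0.6808 − 440·0.9622·0.5438 = 319.9760 − 230.2275 = 89.7485

$89.75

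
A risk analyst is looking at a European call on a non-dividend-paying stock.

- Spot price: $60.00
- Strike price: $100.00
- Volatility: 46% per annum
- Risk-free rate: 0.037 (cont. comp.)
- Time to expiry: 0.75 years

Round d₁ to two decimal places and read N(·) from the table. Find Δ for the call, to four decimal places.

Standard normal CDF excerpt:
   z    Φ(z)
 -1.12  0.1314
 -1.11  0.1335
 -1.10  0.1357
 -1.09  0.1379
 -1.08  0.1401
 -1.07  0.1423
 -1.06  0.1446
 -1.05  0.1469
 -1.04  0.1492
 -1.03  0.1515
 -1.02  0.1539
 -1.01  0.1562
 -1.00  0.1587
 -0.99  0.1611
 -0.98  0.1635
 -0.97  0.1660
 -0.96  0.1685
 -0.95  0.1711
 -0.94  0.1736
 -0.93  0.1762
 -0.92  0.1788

σ√T = 0.46 × 0.8660 = 0.3984
ln(S/K) + (r + σ²/2)T = ln(60/100) + (0.037 + 0.46²/2)·0.75 = -0.5108 + 0.1071 = -0.4037
d₁ = -0.4037 / 0.3984 = -1.0134 → -1.01
N(d₁) = N(-1.01) = 0.1562
Δ_call = N(d₁) = 0.1562

0.1562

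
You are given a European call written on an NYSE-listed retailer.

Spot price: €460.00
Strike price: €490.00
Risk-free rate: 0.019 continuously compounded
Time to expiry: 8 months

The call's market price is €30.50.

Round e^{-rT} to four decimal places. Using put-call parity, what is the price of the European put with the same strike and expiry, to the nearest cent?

€54.33

e^(−rT) = e^(−0.019·0.6667) = 0.9874
Put-call parity: C − P = S − K·e^(−rT) = 460 − 490·0.9874 = 460 − 483.8260 = -23.8260
P = C − (C − P) = 30.50 − (-23.8260) = 54.3260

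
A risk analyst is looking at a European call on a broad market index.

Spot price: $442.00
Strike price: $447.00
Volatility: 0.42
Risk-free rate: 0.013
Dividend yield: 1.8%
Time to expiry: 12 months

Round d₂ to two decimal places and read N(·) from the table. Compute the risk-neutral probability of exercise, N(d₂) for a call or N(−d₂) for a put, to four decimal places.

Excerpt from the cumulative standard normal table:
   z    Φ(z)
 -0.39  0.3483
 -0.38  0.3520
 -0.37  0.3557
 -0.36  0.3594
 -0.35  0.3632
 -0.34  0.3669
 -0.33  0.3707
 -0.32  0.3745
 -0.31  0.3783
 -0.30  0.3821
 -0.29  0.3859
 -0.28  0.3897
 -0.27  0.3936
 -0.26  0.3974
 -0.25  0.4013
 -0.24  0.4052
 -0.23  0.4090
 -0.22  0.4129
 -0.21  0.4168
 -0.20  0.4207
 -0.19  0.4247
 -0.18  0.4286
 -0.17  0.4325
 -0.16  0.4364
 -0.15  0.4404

0.4013

σ√T = 0.42 × 1.0000 = 0.4200
ln(S/K) + (r − q + σ²/2)T = ln(442/447) + (0.013 − 0.018 + 0.42²/2)·1 = -0.0112 + 0.0832 = 0.0720
d₁ = 0.0720 / 0.4200 = 0.1713 ⇒ 0.17
d₂ = d₁ − σ√T = 0.1713 − 0.4200 = -0.2487 ⇒ -0.25
Risk-neutral Pr[S_T > K] = N(d₂) = N(-0.25) = 0.4013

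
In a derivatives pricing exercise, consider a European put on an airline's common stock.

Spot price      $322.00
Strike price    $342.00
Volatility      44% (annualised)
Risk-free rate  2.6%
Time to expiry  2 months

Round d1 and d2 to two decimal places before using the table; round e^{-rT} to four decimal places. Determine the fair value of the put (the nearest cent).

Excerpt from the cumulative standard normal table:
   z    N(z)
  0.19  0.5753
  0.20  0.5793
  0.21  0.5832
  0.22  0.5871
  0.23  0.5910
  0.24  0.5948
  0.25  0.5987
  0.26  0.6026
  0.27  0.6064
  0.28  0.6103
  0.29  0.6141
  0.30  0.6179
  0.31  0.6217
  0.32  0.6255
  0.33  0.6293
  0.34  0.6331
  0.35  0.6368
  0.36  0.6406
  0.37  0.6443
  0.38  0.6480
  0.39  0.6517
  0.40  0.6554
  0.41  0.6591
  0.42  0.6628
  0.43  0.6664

σ√T = 0.44·√0.1667 = 0.1796
d₁ = [ln(322/342) + (0.026 + ½·0.44²)·0.1667] / (σ√T) = (-0.0603 + 0.0205) / 0.1796 = -0.2215 ≈ -0.22
d₂ = -0.2215 − 0.1796 = -0.4012 ≈ -0.40
exp(−rT) = exp(−0.026·0.1667) = 0.9957
N(−d₂) = N(0.40) = 0.6554;  N(−d₁) = N(0.22) = 0.5871
P = 342·0.9957·0.6554 − 322·0.5871 = 223.1830 − 189.0462 = 34.1368

$34.14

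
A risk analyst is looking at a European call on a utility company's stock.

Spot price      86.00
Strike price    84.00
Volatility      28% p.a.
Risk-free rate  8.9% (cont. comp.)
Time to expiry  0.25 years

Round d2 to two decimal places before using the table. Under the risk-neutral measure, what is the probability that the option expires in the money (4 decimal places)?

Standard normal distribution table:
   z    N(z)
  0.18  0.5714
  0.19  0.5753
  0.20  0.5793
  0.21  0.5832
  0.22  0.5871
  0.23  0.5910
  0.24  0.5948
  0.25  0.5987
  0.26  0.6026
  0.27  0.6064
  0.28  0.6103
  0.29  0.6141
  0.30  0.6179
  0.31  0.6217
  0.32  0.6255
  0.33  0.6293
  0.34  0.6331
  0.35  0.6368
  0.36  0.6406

σ√T = 0.28 × 0.5000 = 0.1400
ln(S/K) + (r + σ²/2)T = ln(86/84) + (0.089 + 0.28²/2)·0.25 = 0.0235 + 0.0321 = 0.0556
d₁ = 0.0556 / 0.1400 = 0.3970 ⇒ 0.40
d₂ = d₁ − σ√T = 0.3970 − 0.1400 = 0.2570 ⇒ 0.26
Risk-neutral Pr[S_T > K] = N(d₂) = N(0.26) = 0.6026

0.6026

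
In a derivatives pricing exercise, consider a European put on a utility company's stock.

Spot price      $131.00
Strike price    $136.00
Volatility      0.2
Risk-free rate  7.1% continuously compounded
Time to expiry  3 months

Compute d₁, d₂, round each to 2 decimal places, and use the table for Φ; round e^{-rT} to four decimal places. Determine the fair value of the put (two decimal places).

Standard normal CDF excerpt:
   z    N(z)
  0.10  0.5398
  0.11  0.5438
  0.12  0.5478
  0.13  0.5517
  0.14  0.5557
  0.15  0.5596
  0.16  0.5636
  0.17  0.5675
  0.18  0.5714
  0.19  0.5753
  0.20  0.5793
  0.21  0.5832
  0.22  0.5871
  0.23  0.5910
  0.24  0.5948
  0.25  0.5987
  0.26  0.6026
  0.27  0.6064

σ√T = 0.2 × 0.5000 = 0.1000
ln(S/K) + (r + σ²/2)T = ln(131/136) + (0.071 + 0.2²/2)·0.25 = -0.0375 + 0.0227 = -0.0147
d₁ = -0.0147 / 0.1000 = -0.1471 → -0.15
d₂ = d₁ − σ√T = -0.1471 − 0.1000 = -0.2471 → -0.25
exp(−rT) = exp(−0.071·0.25) = 0.9824
N(−d₂) = N(0.25) = 0.5987;  N(−d₁) = N(0.15) = 0.5596
P = 136·0.9824·0.5987 − 131·0.5596 = 79.9902 − 73.3076 = 6.6826

$6.68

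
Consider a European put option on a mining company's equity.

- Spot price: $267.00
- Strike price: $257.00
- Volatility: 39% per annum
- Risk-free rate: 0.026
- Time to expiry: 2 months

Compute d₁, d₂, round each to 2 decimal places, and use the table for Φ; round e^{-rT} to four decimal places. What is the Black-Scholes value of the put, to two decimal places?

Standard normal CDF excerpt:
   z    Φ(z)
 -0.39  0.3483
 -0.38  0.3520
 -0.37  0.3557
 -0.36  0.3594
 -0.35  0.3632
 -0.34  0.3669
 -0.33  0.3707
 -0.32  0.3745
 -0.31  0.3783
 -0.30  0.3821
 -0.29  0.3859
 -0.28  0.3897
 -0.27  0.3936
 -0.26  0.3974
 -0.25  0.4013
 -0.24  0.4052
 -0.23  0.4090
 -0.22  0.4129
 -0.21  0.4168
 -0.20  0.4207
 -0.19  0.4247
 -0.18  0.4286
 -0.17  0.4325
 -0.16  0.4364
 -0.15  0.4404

$11.70

T = 0.1667;  σ√T = 0.1592
d₁ = [ln(267/257) + (0.026 + 0.39²/2)·0.1667] / 0.1592 = [0.0382 + 0.0170] / 0.1592 = 0.3466 ≈ 0.35
d₂ = d₁ − σ√T = 0.3466 − 0.1592 = 0.1874 ≈ 0.19
exp(−rT) = exp(−0.026·0.1667) = 0.9957
P = 257·0.9957·N(-0.19) − 267·N(-0.35) = 257·0.9957·0.4247 − 267·0.3632 = 108.6786 − 96.9744 = 11.7042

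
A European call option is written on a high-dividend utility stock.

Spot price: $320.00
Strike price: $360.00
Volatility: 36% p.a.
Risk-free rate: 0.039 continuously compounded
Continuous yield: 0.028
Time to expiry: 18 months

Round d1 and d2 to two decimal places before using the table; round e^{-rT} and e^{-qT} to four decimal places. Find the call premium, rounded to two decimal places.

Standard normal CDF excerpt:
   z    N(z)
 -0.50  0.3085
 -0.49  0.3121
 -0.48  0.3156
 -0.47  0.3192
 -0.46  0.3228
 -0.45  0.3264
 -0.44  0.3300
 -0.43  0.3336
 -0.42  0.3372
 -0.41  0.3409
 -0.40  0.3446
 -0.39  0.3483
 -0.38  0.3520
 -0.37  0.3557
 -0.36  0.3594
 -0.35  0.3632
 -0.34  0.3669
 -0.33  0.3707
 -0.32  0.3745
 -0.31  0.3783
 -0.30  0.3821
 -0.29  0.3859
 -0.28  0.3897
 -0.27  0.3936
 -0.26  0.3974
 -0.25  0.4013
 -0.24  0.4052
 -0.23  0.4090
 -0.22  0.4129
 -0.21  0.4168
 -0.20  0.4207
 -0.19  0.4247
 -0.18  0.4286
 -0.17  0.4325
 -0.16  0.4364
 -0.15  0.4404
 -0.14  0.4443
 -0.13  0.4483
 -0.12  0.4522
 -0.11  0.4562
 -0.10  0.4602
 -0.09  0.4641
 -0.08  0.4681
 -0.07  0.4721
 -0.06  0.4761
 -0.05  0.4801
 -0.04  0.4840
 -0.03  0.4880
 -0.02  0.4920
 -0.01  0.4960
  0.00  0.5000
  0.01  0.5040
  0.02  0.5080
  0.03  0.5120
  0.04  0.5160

σ√T = 0.36 × 1.2247 = 0.4409
d₁ = [ln(320/360) + (0.039 − 0.028 + 0.36²/2)·1.5] / 0.4409 = [-0.1178 + 0.1137] / 0.4409 = -0.0093 ≈ -0.01
d₂ = d₁ − σ√T = -0.0093 − 0.4409 = -0.4502 ≈ -0.45
e^(−qT) = e^(−0.028·1.5) = 0.9589;  e^(−rT) = e^(−0.039·1.5) = 0.9432
C = 320·0.9589·N(-0.01) − 360·0.9432·N(-0.45) = 320·0.9589·0.4960 − 360·0.9432·0.3264 = 152.1966 − 110.8298 = 41.3668

$41.37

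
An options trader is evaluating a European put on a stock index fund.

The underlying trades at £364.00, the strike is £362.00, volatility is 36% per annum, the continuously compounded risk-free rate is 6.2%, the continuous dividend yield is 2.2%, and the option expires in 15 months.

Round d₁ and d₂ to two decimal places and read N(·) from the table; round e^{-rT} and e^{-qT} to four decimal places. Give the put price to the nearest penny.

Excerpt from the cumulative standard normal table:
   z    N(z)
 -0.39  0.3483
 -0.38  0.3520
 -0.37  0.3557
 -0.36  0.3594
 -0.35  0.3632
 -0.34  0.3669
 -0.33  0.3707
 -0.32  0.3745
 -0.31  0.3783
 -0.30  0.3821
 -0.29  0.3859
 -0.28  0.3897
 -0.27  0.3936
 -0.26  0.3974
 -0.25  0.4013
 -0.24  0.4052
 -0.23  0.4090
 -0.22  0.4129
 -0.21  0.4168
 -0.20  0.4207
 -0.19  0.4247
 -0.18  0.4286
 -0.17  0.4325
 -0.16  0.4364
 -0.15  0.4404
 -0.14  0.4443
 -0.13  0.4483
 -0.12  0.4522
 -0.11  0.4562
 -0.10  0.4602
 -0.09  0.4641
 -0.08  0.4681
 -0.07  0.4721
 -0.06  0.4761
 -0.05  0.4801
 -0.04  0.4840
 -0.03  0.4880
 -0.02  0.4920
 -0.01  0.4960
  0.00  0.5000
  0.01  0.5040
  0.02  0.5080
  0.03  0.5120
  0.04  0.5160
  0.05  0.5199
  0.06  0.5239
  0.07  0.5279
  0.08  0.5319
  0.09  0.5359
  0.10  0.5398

£45.57

σ√T = 0.36·√1.25 = 0.4025
d₁ = [ln(364/362) + (0.062 − 0.022 + 0.36²/2)·1.25] / 0.4025 = [0.0055 + 0.1310] / 0.4025 = 0.3392 ⇒ 0.34
d₂ = d₁ − σ√T = 0.3392 − 0.4025 = -0.0633 ⇒ -0.06
e^(−qT) = e^(−0.022·1.25) = 0.9729;  e^(−rT) = e^(−0.062·1.25) = 0.9254
P = 362·0.9254·N(0.06) − 364·0.9729·N(-0.34) = 362·0.9254·0.5239 − 364·0.9729·0.3669 = 175.5038 − 129.9324 = 45.5714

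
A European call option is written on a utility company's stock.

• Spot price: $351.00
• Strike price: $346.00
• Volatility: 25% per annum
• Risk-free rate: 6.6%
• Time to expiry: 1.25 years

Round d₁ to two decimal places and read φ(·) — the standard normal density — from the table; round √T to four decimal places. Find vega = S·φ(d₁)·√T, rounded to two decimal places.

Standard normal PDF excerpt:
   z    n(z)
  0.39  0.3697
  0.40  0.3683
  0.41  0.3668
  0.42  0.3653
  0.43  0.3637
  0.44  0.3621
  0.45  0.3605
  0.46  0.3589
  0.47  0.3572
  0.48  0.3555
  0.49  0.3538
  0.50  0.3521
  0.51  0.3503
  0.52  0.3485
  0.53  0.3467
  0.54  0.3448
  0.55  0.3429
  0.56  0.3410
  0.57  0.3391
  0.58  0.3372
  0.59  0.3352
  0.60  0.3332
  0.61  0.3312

138.84

σ√T = 0.25 × 1.1180 = 0.2795
d₁ = [ln(351/346) + (0.066 + 0.25²/2)·1.25] / 0.2795 = [0.0143 + 0.1216] / 0.2795 = 0.4862 which rounds to 0.49
√T = √1.25 = 1.1180
φ(d₁) = φ(0.49) = 0.3538
vega = S·φ(d₁)·√T = 351·0.3538·1.1180 = 138.8375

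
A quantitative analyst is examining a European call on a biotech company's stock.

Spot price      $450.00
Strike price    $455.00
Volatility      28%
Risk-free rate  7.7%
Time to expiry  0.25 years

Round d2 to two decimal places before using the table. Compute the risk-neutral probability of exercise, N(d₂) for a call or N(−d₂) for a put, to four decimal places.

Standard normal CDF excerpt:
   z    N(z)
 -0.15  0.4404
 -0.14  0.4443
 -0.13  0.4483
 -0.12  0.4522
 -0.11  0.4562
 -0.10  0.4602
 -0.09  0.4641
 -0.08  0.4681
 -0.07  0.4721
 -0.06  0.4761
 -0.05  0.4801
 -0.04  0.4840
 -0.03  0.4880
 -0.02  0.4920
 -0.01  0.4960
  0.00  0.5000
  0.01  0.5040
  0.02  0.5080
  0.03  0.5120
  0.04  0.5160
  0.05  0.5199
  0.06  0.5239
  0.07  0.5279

0.4960

T = 0.25;  σ√T = 0.1400
d₁ = [ln(450/455) + (0.077 + 0.28²/2)·0.25] / 0.1400 = [-0.0110 + 0.0290] / 0.1400 = 0.1286 which rounds to 0.13
d₂ = d₁ − σ√T = 0.1286 − 0.1400 = -0.0114 which rounds to -0.01
Pr(exercise) under Q = N(d₂) = 0.4960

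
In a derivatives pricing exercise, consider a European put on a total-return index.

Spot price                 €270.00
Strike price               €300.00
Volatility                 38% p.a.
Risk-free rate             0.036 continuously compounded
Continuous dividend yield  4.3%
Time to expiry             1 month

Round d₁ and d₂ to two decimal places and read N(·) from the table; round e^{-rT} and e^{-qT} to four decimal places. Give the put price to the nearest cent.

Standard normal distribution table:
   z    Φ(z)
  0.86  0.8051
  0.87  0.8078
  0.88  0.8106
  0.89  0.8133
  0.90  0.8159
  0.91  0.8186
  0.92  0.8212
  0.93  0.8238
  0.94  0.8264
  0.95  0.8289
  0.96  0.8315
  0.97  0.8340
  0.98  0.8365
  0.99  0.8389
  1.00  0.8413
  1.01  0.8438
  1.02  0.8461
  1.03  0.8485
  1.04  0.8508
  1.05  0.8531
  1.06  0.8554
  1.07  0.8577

€32.84

σ√T = 0.38·√0.08333 = 0.1097
ln(S/K) + (r − q + σ²/2)T = ln(270/300) + (0.036 − 0.043 + 0.38²/2)·0.08333 = -0.1054 + 0.0054 = -0.0999
d₁ = -0.0999 / 0.1097 = -0.9109 which rounds to -0.91
d₂ = d₁ − σ√T = -0.9109 − 0.1097 = -1.0206 which rounds to -1.02
exp(−qT) = exp(−0.043·0.08333) = 0.9964;  exp(−rT) = exp(−0.036·0.08333) = 0.9970
N(−d₂) = N(1.02) = 0.8461;  N(−d₁) = N(0.91) = 0.8186
P = 300·0.9970·0.8461 − 270·0.9964·0.8186 = 253.0685 − 220.2263 = 32.8422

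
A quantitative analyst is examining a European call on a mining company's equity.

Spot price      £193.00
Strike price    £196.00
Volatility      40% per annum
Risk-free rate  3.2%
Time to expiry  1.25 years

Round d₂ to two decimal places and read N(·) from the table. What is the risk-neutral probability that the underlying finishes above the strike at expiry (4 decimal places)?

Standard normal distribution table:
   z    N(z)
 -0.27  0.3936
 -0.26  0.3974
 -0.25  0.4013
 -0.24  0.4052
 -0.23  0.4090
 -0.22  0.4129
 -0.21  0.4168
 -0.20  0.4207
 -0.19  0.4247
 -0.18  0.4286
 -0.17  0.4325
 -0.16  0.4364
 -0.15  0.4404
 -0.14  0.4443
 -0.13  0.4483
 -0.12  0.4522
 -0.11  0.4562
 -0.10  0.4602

0.4325

σ√T = 0.4 × 1.1180 = 0.4472
d₁ = [ln(193/196) + (0.032 + 0.4²/2)·1.25] / 0.4472 = [-0.0154 + 0.1400] / 0.4472 = 0.2786 → 0.28
d₂ = d₁ − σ√T = 0.2786 − 0.4472 = -0.1687 → -0.17
Pr(exercise) under Q = N(d₂) = 0.4325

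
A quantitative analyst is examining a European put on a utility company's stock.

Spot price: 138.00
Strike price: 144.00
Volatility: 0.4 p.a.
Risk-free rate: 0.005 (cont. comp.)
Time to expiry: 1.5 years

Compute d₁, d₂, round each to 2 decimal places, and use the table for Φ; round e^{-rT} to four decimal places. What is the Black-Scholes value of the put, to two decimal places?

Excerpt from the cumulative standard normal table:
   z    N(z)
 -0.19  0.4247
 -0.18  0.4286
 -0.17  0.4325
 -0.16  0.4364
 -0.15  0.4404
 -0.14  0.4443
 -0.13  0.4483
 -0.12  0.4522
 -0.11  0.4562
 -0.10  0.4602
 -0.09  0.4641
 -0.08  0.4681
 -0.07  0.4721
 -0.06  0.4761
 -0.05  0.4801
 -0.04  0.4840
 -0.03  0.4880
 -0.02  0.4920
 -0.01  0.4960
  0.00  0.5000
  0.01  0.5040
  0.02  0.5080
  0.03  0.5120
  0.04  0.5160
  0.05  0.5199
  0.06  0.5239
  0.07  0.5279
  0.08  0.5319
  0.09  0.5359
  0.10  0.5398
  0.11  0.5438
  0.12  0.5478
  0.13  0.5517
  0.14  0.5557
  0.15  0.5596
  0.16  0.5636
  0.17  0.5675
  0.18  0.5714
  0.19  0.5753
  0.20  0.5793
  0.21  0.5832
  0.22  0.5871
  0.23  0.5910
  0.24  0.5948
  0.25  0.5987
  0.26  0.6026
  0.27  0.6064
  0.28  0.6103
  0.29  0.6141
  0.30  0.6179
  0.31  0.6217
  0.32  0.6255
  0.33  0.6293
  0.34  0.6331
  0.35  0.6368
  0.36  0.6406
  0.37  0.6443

29.71

σ√T = 0.4 × 1.2247 = 0.4899
ln(S/K) + (r + σ²/2)T = ln(138/144) + (0.005 + 0.4²/2)·1.5 = -0.0426 + 0.1275 = 0.0849
d₁ = 0.0849 / 0.4899 = 0.1734 → 0.17
d₂ = d₁ − σ√T = 0.1734 − 0.4899 = -0.3165 → -0.32
exp(−rT) = exp(−0.005·1.5) = 0.9925
N(−d₂) = N(0.32) = 0.6255;  N(−d₁) = N(-0.17) = 0.4325
P = 144·0.9925·0.6255 − 138·0.4325 = 89.3965 − 59.6850 = 29.7115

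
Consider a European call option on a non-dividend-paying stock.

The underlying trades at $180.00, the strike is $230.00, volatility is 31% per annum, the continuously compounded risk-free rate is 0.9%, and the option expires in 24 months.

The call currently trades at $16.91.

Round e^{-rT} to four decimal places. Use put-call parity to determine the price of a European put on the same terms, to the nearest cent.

exp(−rT) = exp(−0.009·2) = 0.9822
Put-call parity: C − P = S − K·e^(−rT) = 180 − 230·0.9822 = 180 − 225.9060 = -45.9060
P = C − (C − P) = 16.91 − (-45.9060) = 62.8160

$62.82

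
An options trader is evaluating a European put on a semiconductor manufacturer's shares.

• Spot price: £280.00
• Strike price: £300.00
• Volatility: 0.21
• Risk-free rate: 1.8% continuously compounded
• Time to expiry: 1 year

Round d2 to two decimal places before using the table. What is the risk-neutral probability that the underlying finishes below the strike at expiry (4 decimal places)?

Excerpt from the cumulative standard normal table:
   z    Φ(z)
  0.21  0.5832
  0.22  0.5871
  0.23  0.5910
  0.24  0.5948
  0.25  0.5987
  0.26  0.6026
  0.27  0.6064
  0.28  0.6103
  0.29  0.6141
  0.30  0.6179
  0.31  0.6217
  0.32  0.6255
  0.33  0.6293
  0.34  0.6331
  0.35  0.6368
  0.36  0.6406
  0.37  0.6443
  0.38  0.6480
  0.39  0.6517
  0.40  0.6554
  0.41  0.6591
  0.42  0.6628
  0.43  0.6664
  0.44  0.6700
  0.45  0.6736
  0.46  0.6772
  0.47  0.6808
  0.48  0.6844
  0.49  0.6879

σ√T = 0.21 × 1.0000 = 0.2100
d₁ = [ln(280/300) + (0.018 + 0.21²/2)·1] / 0.2100 = [-0.0690 + 0.0400] / 0.2100 = -0.1378 which rounds to -0.14
d₂ = d₁ − σ√T = -0.1378 − 0.2100 = -0.3478 which rounds to -0.35
Risk-neutral Pr[S_T < K] = N(−d₂) = N(0.35) = 0.6368

0.6368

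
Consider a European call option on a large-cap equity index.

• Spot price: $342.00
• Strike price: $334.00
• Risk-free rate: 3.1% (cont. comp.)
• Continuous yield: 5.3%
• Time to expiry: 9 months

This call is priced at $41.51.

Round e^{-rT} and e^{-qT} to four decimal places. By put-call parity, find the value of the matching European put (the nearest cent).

$39.17

e^(−qT) = e^(−0.053·0.75) = 0.9610;  e^(−rT) = e^(−0.031·0.75) = 0.9770
Put-call parity: C − P = S·e^(−qT) − K·e^(−rT) = 342·0.9610 − 334·0.9770 = 328.6620 − 326.3180 = 2.3440
P = C − (C − P) = 41.51 − (2.3440) = 39.1660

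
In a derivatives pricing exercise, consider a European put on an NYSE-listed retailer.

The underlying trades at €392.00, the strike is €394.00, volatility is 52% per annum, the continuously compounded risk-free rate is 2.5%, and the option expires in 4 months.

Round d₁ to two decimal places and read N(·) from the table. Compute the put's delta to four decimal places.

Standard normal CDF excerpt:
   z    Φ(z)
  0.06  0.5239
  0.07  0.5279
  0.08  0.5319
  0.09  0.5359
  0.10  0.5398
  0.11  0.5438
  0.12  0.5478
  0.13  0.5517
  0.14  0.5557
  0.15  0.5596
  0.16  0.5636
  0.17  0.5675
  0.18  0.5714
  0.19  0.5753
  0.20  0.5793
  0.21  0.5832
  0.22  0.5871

σ√T = 0.52 × 0.5774 = 0.3002
d₁ = [ln(392/394) + (0.025 + 0.52²/2)·0.3333] / 0.3002 = [-0.0051 + 0.0534] / 0.3002 = 0.1609 ⇒ 0.16
N(d₁) = N(0.16) = 0.5636
Δ_put = N(d₁) − 1 = 0.5636 − 1 = -0.4364

-0.4364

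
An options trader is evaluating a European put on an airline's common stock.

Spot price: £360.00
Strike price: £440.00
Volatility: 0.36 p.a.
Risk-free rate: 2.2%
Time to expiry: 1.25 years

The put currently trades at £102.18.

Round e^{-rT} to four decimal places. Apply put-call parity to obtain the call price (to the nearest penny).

exp(−rT) = exp(−0.022·1.25) = 0.9729
Put-call parity: C − P = S − K·e^(−rT) = 360 − 440·0.9729 = 360 − 428.0760 = -68.0760
C = P + (C − P) = 102.18 + (-68.0760) = 34.1040

£34.10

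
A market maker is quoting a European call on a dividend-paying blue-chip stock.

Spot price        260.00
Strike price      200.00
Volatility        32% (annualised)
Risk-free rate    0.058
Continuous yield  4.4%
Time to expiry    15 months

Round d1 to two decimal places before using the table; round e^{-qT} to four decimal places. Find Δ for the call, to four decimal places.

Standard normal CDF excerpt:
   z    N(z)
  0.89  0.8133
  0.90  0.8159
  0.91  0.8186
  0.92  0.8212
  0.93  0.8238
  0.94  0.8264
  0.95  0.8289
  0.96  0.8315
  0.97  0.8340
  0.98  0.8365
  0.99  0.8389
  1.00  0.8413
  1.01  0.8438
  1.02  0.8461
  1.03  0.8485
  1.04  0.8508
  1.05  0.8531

0.7870

σ√T = 0.32·√1.25 = 0.3578
d₁ = [ln(260/200) + (0.058 − 0.044 + 0.32²/2)·1.25] / 0.3578 = [0.2624 + 0.0815] / 0.3578 = 0.9611 ⇒ 0.96
N(d₁) = N(0.96) = 0.8315
Δ_call = e^(−qT)·N(d₁) = 0.9465·0.8315 = 0.7870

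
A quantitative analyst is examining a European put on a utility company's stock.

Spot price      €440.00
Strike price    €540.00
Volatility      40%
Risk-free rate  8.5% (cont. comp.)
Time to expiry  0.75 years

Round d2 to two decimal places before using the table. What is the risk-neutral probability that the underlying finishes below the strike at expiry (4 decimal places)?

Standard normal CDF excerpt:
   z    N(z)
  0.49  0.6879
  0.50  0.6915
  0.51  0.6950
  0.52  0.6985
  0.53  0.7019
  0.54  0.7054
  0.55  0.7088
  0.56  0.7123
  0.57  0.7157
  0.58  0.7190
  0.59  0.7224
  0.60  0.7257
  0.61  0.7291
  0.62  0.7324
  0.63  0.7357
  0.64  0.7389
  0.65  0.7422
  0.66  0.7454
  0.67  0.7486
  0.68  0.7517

T = 0.75;  σ√T = 0.3464
d₁ = [ln(440/540) + (0.085 + 0.4²/2)·0.75] / 0.3464 = [-0.2048 + 0.1238] / 0.3464 = -0.2340 → -0.23
d₂ = d₁ − σ√T = -0.2340 − 0.3464 = -0.5804 → -0.58
Risk-neutral Pr[S_T < K] = N(−d₂) = N(0.58) = 0.7190

0.7190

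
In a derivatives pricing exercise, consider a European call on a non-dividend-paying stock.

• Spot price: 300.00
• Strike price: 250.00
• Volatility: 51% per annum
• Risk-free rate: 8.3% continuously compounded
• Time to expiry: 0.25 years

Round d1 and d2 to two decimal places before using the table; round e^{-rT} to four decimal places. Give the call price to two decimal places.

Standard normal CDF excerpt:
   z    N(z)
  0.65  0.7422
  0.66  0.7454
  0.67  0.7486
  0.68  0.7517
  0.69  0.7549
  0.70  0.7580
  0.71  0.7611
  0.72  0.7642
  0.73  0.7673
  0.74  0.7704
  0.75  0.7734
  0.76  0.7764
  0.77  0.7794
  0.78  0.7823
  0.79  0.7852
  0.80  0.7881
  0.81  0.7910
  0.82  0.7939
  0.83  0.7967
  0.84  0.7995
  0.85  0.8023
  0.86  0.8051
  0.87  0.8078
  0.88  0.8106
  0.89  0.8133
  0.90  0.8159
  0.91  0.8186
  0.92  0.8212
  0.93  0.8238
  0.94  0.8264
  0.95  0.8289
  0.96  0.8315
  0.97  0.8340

σ√T = 0.51·√0.25 = 0.2550
d₁ = [ln(300/250) + (0.083 + 0.51²/2)·0.25] / 0.2550 = [0.1823 + 0.0533] / 0.2550 = 0.9239 which rounds to 0.92
d₂ = d₁ − σ√T = 0.9239 − 0.2550 = 0.6689 which rounds to 0.67
e^(−rT) = e^(−0.083·0.25) = 0.9795
N(d₁) = N(0.92) = 0.8212;  N(d₂) = N(0.67) = 0.7486
C = 300·0.8212 − 250·0.9795·0.7486 = 246.3600 − 183.3134 = 63.0466

63.05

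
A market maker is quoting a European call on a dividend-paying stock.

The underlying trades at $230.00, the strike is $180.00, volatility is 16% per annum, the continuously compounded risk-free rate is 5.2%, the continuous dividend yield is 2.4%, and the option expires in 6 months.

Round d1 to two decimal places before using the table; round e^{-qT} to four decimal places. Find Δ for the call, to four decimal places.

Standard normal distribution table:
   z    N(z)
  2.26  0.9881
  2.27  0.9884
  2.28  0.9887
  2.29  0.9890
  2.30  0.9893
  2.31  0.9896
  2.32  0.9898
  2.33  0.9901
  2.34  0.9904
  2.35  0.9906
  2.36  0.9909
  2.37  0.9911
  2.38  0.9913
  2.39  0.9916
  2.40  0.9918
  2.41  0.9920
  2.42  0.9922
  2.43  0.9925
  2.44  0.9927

σ√T = 0.16·√0.5 = 0.1131
d₁ = [ln(230/180) + (0.052 − 0.024 + 0.16²/2)·0.5] / 0.1131 = [0.2451 + 0.0204] / 0.1131 = 2.3469 → 2.35
N(d₁) = N(2.35) = 0.9906
Δ_call = e^(−qT)·N(d₁) = 0.9881·0.9906 = 0.9788

0.9788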